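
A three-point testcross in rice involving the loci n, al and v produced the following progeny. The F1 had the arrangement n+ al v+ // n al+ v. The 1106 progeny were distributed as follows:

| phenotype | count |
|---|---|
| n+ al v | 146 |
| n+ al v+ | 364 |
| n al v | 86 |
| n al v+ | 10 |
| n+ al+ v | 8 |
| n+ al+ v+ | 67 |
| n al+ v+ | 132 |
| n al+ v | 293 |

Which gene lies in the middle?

n

The two rarest classes, n al v+ and n+ al+ v, are the double crossovers. Comparing them with the parentals, only the n allele has switched, so n is the middle locus and the order is v – n – al.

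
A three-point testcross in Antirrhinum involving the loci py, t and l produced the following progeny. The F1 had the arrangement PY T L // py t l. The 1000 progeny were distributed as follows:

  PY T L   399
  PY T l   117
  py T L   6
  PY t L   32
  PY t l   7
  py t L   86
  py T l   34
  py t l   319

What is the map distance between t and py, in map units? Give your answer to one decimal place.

The two rarest classes, py T L and PY t l, are the double crossovers. Comparing them with the parentals, only the py allele has switched, so py is the middle locus and the order is l – py – t.
Crossovers in the py–t interval produce the single-crossover classes PY t L and py T l (32 + 34 = 66) plus the double crossovers (13).
RF(py–t) = (66 + 13) / 1000 = 79/1000 = 0.0790 → 7.9 map units.

7.9 map units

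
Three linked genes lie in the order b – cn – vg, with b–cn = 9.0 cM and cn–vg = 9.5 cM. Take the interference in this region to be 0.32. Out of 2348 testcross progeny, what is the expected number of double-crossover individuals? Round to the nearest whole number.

14

Map distances give recombination frequencies of 0.090 and 0.095 for the two intervals.
With interference 0.32 (so coincidence = 0.68), expected double-crossover frequency = 0.090 × 0.095 × 0.68 = 0.00581.
Expected number = 0.00581 × 2348 = 13.65 ≈ 14.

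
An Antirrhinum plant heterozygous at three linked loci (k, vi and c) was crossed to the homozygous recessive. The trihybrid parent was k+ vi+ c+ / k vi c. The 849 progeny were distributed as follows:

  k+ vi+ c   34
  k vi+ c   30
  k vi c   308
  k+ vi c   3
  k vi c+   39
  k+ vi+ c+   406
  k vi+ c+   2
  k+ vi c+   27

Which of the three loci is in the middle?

k

The two rarest classes, k vi+ c+ and k+ vi c, are the double crossovers. Comparing them with the parentals, only the k allele has switched, so k is the middle locus and the order is c – k – vi.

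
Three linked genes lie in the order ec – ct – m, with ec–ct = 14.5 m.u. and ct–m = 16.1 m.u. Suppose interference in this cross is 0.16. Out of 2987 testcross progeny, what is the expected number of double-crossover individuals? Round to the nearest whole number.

59

Map distances give recombination frequencies of 0.145 and 0.161 for the two intervals.
With interference 0.16 (so coincidence = 0.84), expected double-crossover frequency = 0.145 × 0.161 × 0.84 = 0.01961.
Expected number = 0.01961 × 2987 = 58.57 ≈ 59.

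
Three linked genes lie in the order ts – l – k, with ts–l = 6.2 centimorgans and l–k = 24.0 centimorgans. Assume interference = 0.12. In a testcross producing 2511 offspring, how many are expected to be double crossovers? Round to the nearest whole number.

33

Map distances give recombination frequencies of 0.062 and 0.240 for the two intervals.
With interference 0.12 (so coincidence = 0.88), expected double-crossover frequency = 0.062 × 0.240 × 0.88 = 0.01309.
Expected number = 0.01309 × 2511 = 32.88 ≈ 33.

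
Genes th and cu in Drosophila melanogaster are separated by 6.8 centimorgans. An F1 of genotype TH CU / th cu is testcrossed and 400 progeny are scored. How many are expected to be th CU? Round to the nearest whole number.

A map distance of 6.8 centimorgans corresponds to a recombination frequency of 0.068.
The F1 is TH CU / th cu, so th CU is a recombinant gamete class with expected frequency r/2 = 0.068/2 = 0.0340.
Expected number = 0.0340 × 400 = 13.60 ≈ 14.

14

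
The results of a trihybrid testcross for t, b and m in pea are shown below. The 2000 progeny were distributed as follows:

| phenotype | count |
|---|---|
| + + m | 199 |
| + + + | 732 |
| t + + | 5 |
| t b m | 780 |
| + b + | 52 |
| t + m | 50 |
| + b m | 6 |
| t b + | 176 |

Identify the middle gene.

t

The two most frequent reciprocal classes, t b m and + + +, are the parental types, so the F1 was t b m / + + +.
The two rarest classes, + b m and t + +, are the double crossovers. Comparing them with the parentals, only the t allele has switched, so t is the middle locus and the order is b – t – m.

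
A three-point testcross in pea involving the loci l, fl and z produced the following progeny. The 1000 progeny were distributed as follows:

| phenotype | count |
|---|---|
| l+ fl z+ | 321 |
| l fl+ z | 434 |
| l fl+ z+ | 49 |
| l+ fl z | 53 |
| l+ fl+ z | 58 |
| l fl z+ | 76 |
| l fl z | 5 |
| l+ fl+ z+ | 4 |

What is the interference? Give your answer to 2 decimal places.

The two most frequent reciprocal classes, l fl+ z and l+ fl z+, are the parental types, so the F1 was l fl+ z / l+ fl z+.
The two rarest classes, l fl z and l+ fl+ z+, are the double crossovers. Comparing them with the parentals, only the fl allele has switched, so fl is the middle locus and the order is l – fl – z.
l–fl: (134 + 9)/1000 = 0.1430; fl–z: (102 + 9)/1000 = 0.1110.
Expected DCO frequency = 0.1430 × 0.1110 ≈ 0.01587; observed = 9/1000 ≈ 0.00900.
Coefficient of coincidence = 0.00900/0.01587 ≈ 0.57; interference = 1 − 0.57 = 0.43.

0.43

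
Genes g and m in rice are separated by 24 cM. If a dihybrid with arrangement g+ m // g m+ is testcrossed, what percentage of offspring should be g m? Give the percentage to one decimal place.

A map distance of 24 cM corresponds to a recombination frequency of 0.240.
The F1 is g+ m / g m+, so g m is a recombinant gamete class with expected frequency r/2 = 0.240/2 = 0.1200.
That is 0.1200 = 12.0% of the progeny.

12.0%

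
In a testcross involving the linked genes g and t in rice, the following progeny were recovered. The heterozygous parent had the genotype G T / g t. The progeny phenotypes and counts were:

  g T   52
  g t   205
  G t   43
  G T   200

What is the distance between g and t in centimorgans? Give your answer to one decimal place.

19.0 centimorgans

The recombinant classes are G t and g T: 43 + 52 = 95.
Recombination frequency = 95/500 = 0.1900 ≈ 19.0%, i.e. 19.0 centimorgans.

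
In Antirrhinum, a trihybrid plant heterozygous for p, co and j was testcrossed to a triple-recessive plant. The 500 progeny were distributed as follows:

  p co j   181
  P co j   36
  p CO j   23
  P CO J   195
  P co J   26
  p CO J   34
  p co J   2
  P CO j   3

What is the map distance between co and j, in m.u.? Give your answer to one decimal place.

The two most frequent reciprocal classes, P CO J and p co j, are the parental types, so the F1 was P CO J / p co j.
The two rarest classes, P CO j and p co J, are the double crossovers. Comparing them with the parentals, only the j allele has switched, so j is the middle locus and the order is co – j – p.
Crossovers in the co–j interval produce the single-crossover classes P co J and p CO j (26 + 23 = 49) plus the double crossovers (5).
RF(co–j) = (49 + 5) / 500 = 54/500 = 0.1080 → 10.8 m.u.

10.8 m.u.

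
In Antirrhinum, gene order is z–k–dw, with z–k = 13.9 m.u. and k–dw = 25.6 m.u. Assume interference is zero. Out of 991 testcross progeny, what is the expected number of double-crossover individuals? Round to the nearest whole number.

35

Map distances give recombination frequencies of 0.139 and 0.256 for the two intervals.
With no interference, expected double-crossover frequency = 0.139 × 0.256 = 0.03558.
Expected number = 0.03558 × 991 = 35.26 ≈ 35.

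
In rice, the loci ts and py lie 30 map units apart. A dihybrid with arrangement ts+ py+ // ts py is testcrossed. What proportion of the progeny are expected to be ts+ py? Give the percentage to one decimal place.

A map distance of 30 map units corresponds to a recombination frequency of 0.300.
The F1 is ts+ py+ / ts py, so ts+ py is a recombinant gamete class with expected frequency r/2 = 0.300/2 = 0.1500.
That is 0.1500 = 15.0% of the progeny.

15.0%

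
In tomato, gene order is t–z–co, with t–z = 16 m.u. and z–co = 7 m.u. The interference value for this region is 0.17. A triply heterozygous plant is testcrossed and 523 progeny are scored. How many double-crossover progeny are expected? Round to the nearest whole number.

Map distances give recombination frequencies of 0.160 and 0.070 for the two intervals.
With interference 0.17 (so coincidence = 0.83), expected double-crossover frequency = 0.160 × 0.070 × 0.83 = 0.00930.
Expected number = 0.00930 × 523 = 4.86 ≈ 5.

5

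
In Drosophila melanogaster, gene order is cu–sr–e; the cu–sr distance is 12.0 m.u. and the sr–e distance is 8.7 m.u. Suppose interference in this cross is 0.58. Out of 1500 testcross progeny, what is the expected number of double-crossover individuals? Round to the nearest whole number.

7

Map distances give recombination frequencies of 0.120 and 0.087 for the two intervals.
With interference 0.58 (so coincidence = 0.42), expected double-crossover frequency = 0.120 × 0.087 × 0.42 = 0.00438.
Expected number = 0.00438 × 1500 = 6.58 ≈ 7.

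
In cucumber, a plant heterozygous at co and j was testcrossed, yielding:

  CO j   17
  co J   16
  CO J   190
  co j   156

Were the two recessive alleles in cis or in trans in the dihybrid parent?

cis

The two most frequent classes are CO J (190) and co j (156); these are the parental (non-recombinant) types.
So the F1 carried CO J on one chromosome and co j on the other — the recessive alleles are on the same chromosome (cis / coupling).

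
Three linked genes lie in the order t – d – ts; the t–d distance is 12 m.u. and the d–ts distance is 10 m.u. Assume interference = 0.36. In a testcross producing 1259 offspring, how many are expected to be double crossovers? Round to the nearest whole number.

Map distances give recombination frequencies of 0.120 and 0.100 for the two intervals.
With interference 0.36 (so coincidence = 0.64), expected double-crossover frequency = 0.120 × 0.100 × 0.64 = 0.00768.
Expected number = 0.00768 × 1259 = 9.67 ≈ 10.

10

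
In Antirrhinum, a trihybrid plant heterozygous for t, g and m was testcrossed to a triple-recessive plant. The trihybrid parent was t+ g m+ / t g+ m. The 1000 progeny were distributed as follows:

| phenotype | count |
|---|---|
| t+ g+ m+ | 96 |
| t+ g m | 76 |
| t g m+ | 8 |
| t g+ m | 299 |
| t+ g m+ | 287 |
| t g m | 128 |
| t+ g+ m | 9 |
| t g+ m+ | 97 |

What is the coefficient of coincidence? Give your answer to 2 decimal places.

0.37

The two rarest classes, t g m+ and t+ g+ m, are the double crossovers. Comparing them with the parentals, only the t allele has switched, so t is the middle locus and the order is g – t – m.
g–t: (224 + 17)/1000 = 0.2410; t–m: (173 + 17)/1000 = 0.1900.
Expected DCO frequency = 0.2410 × 0.1900 ≈ 0.04579; observed = 17/1000 ≈ 0.01700.
Coefficient of coincidence = 0.01700/0.04579 ≈ 0.37.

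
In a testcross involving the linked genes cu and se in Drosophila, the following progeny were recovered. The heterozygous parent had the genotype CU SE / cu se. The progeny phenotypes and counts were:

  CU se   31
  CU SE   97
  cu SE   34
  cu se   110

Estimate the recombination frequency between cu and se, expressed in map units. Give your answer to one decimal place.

The recombinant classes are CU se and cu SE: 31 + 34 = 65.
Recombination frequency = 65/272 = 0.2390 ≈ 23.9%, i.e. 23.9 map units.

23.9 map units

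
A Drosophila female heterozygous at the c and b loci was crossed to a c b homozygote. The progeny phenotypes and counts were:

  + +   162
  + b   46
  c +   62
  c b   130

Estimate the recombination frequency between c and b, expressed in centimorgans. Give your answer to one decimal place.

The two most frequent classes, + + (162) and c b (130), are the parental types, so the F1 was + + / c b.
The recombinant classes are + b and c +: 46 + 62 = 108.
Recombination frequency = 108/400 = 0.2700 ≈ 27.0%, i.e. 27.0 centimorgans.

27.0 centimorgans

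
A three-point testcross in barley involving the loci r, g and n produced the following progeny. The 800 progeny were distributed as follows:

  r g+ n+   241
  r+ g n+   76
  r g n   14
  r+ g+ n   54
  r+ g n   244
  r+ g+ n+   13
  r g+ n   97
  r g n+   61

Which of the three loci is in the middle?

The two most frequent reciprocal classes, r+ g n and r g+ n+, are the parental types, so the F1 was r+ g n / r g+ n+.
The two rarest classes, r g n and r+ g+ n+, are the double crossovers. Comparing them with the parentals, only the r allele has switched, so r is the middle locus and the order is n – r – g.

r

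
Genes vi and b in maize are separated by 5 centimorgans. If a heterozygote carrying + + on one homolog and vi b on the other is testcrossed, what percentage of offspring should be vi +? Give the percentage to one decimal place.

A map distance of 5 centimorgans corresponds to a recombination frequency of 0.050.
The F1 is + + / vi b, so vi + is a recombinant gamete class with expected frequency r/2 = 0.050/2 = 0.0250.
That is 0.0250 = 2.5% of the progeny.

2.5%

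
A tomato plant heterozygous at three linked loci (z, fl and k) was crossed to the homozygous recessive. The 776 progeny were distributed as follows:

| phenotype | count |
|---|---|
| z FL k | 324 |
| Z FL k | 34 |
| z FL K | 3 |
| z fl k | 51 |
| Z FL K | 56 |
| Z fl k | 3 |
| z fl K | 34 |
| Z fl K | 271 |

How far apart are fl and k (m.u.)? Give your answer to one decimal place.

The two most frequent reciprocal classes, z FL k and Z fl K, are the parental types, so the F1 was z FL k / Z fl K.
The two rarest classes, z FL K and Z fl k, are the double crossovers. Comparing them with the parentals, only the k allele has switched, so k is the middle locus and the order is fl – k – z.
Crossovers in the fl–k interval produce the single-crossover classes z fl k and Z FL K (51 + 56 = 107) plus the double crossovers (6).
RF(fl–k) = (107 + 6) / 776 = 113/776 = 0.1456 → 14.6 m.u.

14.6 m.u.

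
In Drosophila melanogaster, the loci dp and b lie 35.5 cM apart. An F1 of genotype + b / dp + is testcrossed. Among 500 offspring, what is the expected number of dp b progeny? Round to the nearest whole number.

A map distance of 35.5 cM corresponds to a recombination frequency of 0.355.
The F1 is + b / dp +, so dp b is a recombinant gamete class with expected frequency r/2 = 0.355/2 = 0.1775.
Expected number = 0.1775 × 500 = 88.75 ≈ 89.

89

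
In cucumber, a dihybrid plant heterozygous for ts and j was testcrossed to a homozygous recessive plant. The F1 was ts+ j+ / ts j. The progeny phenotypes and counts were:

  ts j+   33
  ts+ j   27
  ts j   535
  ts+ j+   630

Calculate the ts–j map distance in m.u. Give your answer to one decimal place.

4.9 m.u.

The recombinant classes are ts+ j and ts j+: 27 + 33 = 60.
Recombination frequency = 60/1225 = 0.0490 ≈ 4.9%, i.e. 4.9 m.u.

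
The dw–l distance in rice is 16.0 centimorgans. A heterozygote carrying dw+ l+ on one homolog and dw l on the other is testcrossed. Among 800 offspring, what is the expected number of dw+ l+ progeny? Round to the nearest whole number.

A map distance of 16.0 centimorgans corresponds to a recombination frequency of 0.160.
The F1 is dw+ l+ / dw l, so dw+ l+ is a parental gamete class with expected frequency (1 − r)/2 = 0.840/2 = 0.4200.
Expected number = 0.4200 × 800 = 336.00 ≈ 336.

336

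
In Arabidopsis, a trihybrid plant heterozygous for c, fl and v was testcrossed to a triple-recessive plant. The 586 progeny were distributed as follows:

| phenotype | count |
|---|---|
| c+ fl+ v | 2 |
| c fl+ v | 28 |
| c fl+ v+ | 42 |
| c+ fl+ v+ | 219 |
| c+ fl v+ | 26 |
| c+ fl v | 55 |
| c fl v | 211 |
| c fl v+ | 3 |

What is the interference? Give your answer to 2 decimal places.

0.51

The two most frequent reciprocal classes, c+ fl+ v+ and c fl v, are the parental types, so the F1 was c+ fl+ v+ / c fl v.
The two rarest classes, c+ fl+ v and c fl v+, are the double crossovers. Comparing them with the parentals, only the v allele has switched, so v is the middle locus and the order is fl – v – c.
fl–v: (54 + 5)/586 = 0.1007; v–c: (97 + 5)/586 = 0.1741.
Expected DCO frequency = 0.1007 × 0.1741 ≈ 0.01753; observed = 5/586 ≈ 0.00853.
Coefficient of coincidence = 0.00853/0.01753 ≈ 0.49; interference = 1 − 0.49 = 0.51.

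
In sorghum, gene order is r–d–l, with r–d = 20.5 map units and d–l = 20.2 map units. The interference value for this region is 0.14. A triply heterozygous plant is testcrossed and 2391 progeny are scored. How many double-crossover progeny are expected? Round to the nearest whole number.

Map distances give recombination frequencies of 0.205 and 0.202 for the two intervals.
With interference 0.14 (so coincidence = 0.86), expected double-crossover frequency = 0.205 × 0.202 × 0.86 = 0.03561.
Expected number = 0.03561 × 2391 = 85.15 ≈ 85.

85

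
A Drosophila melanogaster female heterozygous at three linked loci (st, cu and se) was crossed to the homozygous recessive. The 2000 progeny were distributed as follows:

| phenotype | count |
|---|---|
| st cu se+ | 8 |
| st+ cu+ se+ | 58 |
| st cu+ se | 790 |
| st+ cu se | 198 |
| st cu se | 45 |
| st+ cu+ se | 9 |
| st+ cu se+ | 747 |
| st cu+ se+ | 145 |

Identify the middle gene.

st

The two most frequent reciprocal classes, st+ cu se+ and st cu+ se, are the parental types, so the F1 was st+ cu se+ / st cu+ se.
The two rarest classes, st cu se+ and st+ cu+ se, are the double crossovers. Comparing them with the parentals, only the st allele has switched, so st is the middle locus and the order is se – st – cu.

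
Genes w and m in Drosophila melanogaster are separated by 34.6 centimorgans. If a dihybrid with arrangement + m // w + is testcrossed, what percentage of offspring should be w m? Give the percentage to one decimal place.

17.3%

A map distance of 34.6 centimorgans corresponds to a recombination frequency of 0.346.
The F1 is + m / w +, so w m is a recombinant gamete class with expected frequency r/2 = 0.346/2 = 0.1730.
That is 0.1730 = 17.3% of the progeny.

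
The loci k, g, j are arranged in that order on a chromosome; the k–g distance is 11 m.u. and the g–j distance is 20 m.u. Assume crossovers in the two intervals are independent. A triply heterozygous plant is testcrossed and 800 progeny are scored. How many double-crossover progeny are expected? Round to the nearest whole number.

Map distances give recombination frequencies of 0.110 and 0.200 for the two intervals.
With no interference, expected double-crossover frequency = 0.110 × 0.200 = 0.02200.
Expected number = 0.02200 × 800 = 17.60 ≈ 18.

18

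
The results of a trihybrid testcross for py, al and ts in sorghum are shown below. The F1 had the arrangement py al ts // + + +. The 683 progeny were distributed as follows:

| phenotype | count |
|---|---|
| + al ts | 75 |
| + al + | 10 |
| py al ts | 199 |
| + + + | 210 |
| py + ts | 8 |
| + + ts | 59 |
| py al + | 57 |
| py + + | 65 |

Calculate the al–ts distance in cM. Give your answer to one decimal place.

19.6 cM

The two rarest classes, py + ts and + al +, are the double crossovers. Comparing them with the parentals, only the al allele has switched, so al is the middle locus and the order is ts – al – py.
Crossovers in the ts–al interval produce the single-crossover classes py al + and + + ts (57 + 59 = 116) plus the double crossovers (18).
RF(ts–al) = (116 + 18) / 683 = 134/683 = 0.1962 → 19.6 cM.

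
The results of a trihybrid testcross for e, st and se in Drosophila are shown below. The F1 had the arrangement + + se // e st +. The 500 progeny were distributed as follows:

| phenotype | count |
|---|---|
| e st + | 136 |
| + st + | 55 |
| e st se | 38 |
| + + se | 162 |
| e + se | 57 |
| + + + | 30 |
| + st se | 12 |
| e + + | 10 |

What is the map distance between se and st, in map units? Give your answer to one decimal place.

The two rarest classes, + st se and e + +, are the double crossovers. Comparing them with the parentals, only the st allele has switched, so st is the middle locus and the order is se – st – e.
Crossovers in the se–st interval produce the single-crossover classes + + + and e st se (30 + 38 = 68) plus the double crossovers (22).
RF(se–st) = (68 + 22) / 500 = 90/500 = 0.1800 → 18.0 map units.

18.0 map units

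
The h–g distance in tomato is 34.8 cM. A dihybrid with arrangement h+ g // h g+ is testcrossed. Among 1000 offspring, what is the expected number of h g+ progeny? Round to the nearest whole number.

326

A map distance of 34.8 cM corresponds to a recombination frequency of 0.348.
The F1 is h+ g / h g+, so h g+ is a parental gamete class with expected frequency (1 − r)/2 = 0.652/2 = 0.3260.
Expected number = 0.3260 × 1000 = 326.00 ≈ 326.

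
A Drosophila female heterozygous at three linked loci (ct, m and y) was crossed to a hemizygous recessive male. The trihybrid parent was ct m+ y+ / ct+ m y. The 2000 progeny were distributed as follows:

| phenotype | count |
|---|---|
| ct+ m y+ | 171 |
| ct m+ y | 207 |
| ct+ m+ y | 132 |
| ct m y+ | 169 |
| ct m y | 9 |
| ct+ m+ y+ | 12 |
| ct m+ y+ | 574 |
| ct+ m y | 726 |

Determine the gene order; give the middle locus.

The two rarest classes, ct+ m+ y+ and ct m y, are the double crossovers. Comparing them with the parentals, only the ct allele has switched, so ct is the middle locus and the order is y – ct – m.

ct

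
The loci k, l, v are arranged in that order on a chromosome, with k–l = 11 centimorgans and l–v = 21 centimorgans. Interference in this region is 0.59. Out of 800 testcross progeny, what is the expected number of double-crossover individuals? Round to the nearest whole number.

Map distances give recombination frequencies of 0.110 and 0.210 for the two intervals.
With interference 0.59 (so coincidence = 0.41), expected double-crossover frequency = 0.110 × 0.210 × 0.41 = 0.00947.
Expected number = 0.00947 × 800 = 7.58 ≈ 8.

8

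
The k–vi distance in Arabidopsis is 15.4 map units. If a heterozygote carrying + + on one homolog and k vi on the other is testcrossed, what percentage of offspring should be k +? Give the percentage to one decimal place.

7.7%

A map distance of 15.4 map units corresponds to a recombination frequency of 0.154.
The F1 is + + / k vi, so k + is a recombinant gamete class with expected frequency r/2 = 0.154/2 = 0.0770.
That is 0.0770 = 7.7% of the progeny.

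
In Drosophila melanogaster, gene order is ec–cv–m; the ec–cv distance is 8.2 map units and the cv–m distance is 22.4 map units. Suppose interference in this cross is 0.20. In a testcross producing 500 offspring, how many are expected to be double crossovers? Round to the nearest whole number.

7

Map distances give recombination frequencies of 0.082 and 0.224 for the two intervals.
With interference 0.20 (so coincidence = 0.80), expected double-crossover frequency = 0.082 × 0.224 × 0.80 = 0.01469.
Expected number = 0.01469 × 500 = 7.35 ≈ 7.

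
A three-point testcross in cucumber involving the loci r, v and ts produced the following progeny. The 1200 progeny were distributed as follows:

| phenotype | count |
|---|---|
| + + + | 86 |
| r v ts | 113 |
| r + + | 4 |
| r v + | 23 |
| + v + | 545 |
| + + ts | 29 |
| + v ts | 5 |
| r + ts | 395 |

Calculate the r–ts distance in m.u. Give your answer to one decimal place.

5.1 m.u.

The two most frequent reciprocal classes, + v + and r + ts, are the parental types, so the F1 was + v + / r + ts.
The two rarest classes, + v ts and r + +, are the double crossovers. Comparing them with the parentals, only the ts allele has switched, so ts is the middle locus and the order is r – ts – v.
Crossovers in the r–ts interval produce the single-crossover classes r v + and + + ts (23 + 29 = 52) plus the double crossovers (9).
RF(r–ts) = (52 + 9) / 1200 = 61/1200 = 0.0508 → 5.1 m.u.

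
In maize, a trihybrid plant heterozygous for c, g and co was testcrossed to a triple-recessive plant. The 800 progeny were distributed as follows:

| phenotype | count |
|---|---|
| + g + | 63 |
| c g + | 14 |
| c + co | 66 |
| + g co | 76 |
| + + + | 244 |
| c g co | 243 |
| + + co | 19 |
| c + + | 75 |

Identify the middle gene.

co

The two most frequent reciprocal classes, + + + and c g co, are the parental types, so the F1 was + + + / c g co.
The two rarest classes, + + co and c g +, are the double crossovers. Comparing them with the parentals, only the co allele has switched, so co is the middle locus and the order is g – co – c.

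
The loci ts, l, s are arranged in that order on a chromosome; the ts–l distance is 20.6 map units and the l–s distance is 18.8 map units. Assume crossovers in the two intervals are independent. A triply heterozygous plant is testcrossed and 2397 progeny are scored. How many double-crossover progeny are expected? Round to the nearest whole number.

93

Map distances give recombination frequencies of 0.206 and 0.188 for the two intervals.
With no interference, expected double-crossover frequency = 0.206 × 0.188 = 0.03873.
Expected number = 0.03873 × 2397 = 92.83 ≈ 93.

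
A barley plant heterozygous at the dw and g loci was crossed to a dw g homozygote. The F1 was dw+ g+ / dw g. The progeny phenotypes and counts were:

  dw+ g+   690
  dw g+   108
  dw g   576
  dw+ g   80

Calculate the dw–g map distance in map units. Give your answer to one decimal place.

The recombinant classes are dw+ g and dw g+: 80 + 108 = 188.
Recombination frequency = 188/1454 = 0.1293 ≈ 12.9%, i.e. 12.9 map units.

12.9 map units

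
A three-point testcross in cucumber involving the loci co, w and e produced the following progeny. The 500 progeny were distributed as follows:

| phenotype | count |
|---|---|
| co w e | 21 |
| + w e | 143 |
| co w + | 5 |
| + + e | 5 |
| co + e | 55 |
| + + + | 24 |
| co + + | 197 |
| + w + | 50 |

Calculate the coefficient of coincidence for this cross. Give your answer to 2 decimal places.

0.79

The two most frequent reciprocal classes, + w e and co + +, are the parental types, so the F1 was + w e / co + +.
The two rarest classes, + + e and co w +, are the double crossovers. Comparing them with the parentals, only the w allele has switched, so w is the middle locus and the order is co – w – e.
co–w: (45 + 10)/500 = 0.1100; w–e: (105 + 10)/500 = 0.2300.
Expected DCO frequency = 0.1100 × 0.2300 ≈ 0.02530; observed = 10/500 ≈ 0.02000.
Coefficient of coincidence = 0.02000/0.02530 ≈ 0.79.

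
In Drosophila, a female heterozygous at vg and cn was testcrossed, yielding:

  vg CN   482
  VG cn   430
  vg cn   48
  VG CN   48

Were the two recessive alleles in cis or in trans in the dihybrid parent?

trans

The two most frequent classes are VG cn (430) and vg CN (482); these are the parental (non-recombinant) types.
So the F1 carried VG cn on one chromosome and vg CN on the other — the recessive alleles are on opposite chromosomes (trans / repulsion).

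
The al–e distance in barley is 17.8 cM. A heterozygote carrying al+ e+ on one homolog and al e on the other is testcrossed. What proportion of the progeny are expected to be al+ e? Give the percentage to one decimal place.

A map distance of 17.8 cM corresponds to a recombination frequency of 0.178.
The F1 is al+ e+ / al e, so al+ e is a recombinant gamete class with expected frequency r/2 = 0.178/2 = 0.0890.
That is 0.0890 = 8.9% of the progeny.

8.9%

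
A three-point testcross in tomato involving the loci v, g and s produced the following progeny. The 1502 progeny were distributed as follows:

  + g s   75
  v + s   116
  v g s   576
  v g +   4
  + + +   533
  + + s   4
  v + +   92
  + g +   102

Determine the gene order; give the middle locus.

s

The two most frequent reciprocal classes, + + + and v g s, are the parental types, so the F1 was + + + / v g s.
The two rarest classes, + + s and v g +, are the double crossovers. Comparing them with the parentals, only the s allele has switched, so s is the middle locus and the order is g – s – v.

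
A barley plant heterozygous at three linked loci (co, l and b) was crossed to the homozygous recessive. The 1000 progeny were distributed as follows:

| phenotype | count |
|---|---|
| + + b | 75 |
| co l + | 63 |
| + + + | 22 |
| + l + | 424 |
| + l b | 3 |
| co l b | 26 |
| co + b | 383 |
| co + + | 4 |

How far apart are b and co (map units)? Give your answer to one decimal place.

The two most frequent reciprocal classes, + l + and co + b, are the parental types, so the F1 was + l + / co + b.
The two rarest classes, + l b and co + +, are the double crossovers. Comparing them with the parentals, only the b allele has switched, so b is the middle locus and the order is co – b – l.
Crossovers in the co–b interval produce the single-crossover classes co l + and + + b (63 + 75 = 138) plus the double crossovers (7).
RF(co–b) = (138 + 7) / 1000 = 145/1000 = 0.1450 → 14.5 map units.

14.5 map units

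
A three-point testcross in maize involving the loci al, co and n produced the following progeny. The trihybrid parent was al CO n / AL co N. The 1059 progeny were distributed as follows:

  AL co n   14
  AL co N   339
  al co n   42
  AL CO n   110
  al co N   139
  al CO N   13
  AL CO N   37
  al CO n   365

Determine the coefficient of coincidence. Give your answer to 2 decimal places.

0.98

The two rarest classes, al CO N and AL co n, are the double crossovers. Comparing them with the parentals, only the n allele has switched, so n is the middle locus and the order is al – n – co.
al–n: (249 + 27)/1059 = 0.2606; n–co: (79 + 27)/1059 = 0.1001.
Expected DCO frequency = 0.2606 × 0.1001 ≈ 0.02609; observed = 27/1059 ≈ 0.02550.
Coefficient of coincidence = 0.02550/0.02609 ≈ 0.98.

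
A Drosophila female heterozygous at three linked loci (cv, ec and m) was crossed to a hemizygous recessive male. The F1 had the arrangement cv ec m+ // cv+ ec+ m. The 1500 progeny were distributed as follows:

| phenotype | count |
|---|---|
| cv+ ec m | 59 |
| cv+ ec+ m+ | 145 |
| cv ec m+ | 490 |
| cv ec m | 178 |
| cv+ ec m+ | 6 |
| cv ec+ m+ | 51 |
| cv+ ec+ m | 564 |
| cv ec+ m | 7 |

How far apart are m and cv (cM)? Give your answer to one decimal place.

The two rarest classes, cv+ ec m+ and cv ec+ m, are the double crossovers. Comparing them with the parentals, only the cv allele has switched, so cv is the middle locus and the order is ec – cv – m.
Crossovers in the cv–m interval produce the single-crossover classes cv ec m and cv+ ec+ m+ (178 + 145 = 323) plus the double crossovers (13).
RF(cv–m) = (323 + 13) / 1500 = 336/1500 = 0.2240 → 22.4 cM.

22.4 cM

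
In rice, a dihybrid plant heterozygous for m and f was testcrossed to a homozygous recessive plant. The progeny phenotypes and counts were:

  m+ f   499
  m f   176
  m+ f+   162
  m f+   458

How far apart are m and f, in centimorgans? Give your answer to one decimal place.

The two most frequent classes, m+ f (499) and m f+ (458), are the parental types, so the F1 was m+ f / m f+.
The recombinant classes are m+ f+ and m f: 162 + 176 = 338.
Recombination frequency = 338/1295 = 0.2610 ≈ 26.1%, i.e. 26.1 centimorgans.

26.1 centimorgans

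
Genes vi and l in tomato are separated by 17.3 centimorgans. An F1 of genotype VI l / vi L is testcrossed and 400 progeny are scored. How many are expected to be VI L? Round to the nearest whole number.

35

A map distance of 17.3 centimorgans corresponds to a recombination frequency of 0.173.
The F1 is VI l / vi L, so VI L is a recombinant gamete class with expected frequency r/2 = 0.173/2 = 0.0865.
Expected number = 0.0865 × 400 = 34.60 ≈ 35.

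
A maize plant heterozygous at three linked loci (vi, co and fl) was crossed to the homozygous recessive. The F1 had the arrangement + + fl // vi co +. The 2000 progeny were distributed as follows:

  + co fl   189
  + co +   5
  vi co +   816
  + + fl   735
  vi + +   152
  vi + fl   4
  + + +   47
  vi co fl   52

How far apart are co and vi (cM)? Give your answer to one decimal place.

The two rarest classes, vi + fl and + co +, are the double crossovers. Comparing them with the parentals, only the vi allele has switched, so vi is the middle locus and the order is co – vi – fl.
Crossovers in the co–vi interval produce the single-crossover classes + co fl and vi + + (189 + 152 = 341) plus the double crossovers (9).
RF(co–vi) = (341 + 9) / 2000 = 350/2000 = 0.1750 → 17.5 cM.

17.5 cM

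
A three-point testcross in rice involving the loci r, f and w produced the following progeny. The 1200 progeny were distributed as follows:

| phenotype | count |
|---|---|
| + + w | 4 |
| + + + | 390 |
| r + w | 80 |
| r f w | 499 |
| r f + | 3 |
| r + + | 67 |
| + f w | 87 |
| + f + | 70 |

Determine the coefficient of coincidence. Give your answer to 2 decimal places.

0.33

The two most frequent reciprocal classes, r f w and + + +, are the parental types, so the F1 was r f w / + + +.
The two rarest classes, r f + and + + w, are the double crossovers. Comparing them with the parentals, only the w allele has switched, so w is the middle locus and the order is f – w – r.
f–w: (150 + 7)/1200 = 0.1308; w–r: (154 + 7)/1200 = 0.1342.
Expected DCO frequency = 0.1308 × 0.1342 ≈ 0.01755; observed = 7/1200 ≈ 0.00583.
Coefficient of coincidence = 0.00583/0.01755 ≈ 0.33.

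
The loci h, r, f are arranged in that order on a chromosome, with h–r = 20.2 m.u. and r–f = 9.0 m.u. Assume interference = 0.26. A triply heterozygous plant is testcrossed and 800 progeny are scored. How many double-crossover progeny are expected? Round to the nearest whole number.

Map distances give recombination frequencies of 0.202 and 0.090 for the two intervals.
With interference 0.26 (so coincidence = 0.74), expected double-crossover frequency = 0.202 × 0.090 × 0.74 = 0.01345.
Expected number = 0.01345 × 800 = 10.76 ≈ 11.

11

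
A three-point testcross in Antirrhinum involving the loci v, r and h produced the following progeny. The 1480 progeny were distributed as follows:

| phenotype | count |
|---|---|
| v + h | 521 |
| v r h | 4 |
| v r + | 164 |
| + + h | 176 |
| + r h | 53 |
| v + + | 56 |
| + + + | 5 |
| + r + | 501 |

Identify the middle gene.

The two most frequent reciprocal classes, + r + and v + h, are the parental types, so the F1 was + r + / v + h.
The two rarest classes, + + + and v r h, are the double crossovers. Comparing them with the parentals, only the r allele has switched, so r is the middle locus and the order is v – r – h.

r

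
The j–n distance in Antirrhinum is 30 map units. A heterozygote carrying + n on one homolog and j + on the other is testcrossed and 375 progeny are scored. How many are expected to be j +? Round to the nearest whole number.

131

A map distance of 30 map units corresponds to a recombination frequency of 0.300.
The F1 is + n / j +, so j + is a parental gamete class with expected frequency (1 − r)/2 = 0.700/2 = 0.3500.
Expected number = 0.3500 × 375 = 131.25 ≈ 131.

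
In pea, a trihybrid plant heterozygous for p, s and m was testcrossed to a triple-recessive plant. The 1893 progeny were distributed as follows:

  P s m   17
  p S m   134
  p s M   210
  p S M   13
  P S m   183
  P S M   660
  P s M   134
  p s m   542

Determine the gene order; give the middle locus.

The two most frequent reciprocal classes, p s m and P S M, are the parental types, so the F1 was p s m / P S M.
The two rarest classes, P s m and p S M, are the double crossovers. Comparing them with the parentals, only the p allele has switched, so p is the middle locus and the order is s – p – m.

p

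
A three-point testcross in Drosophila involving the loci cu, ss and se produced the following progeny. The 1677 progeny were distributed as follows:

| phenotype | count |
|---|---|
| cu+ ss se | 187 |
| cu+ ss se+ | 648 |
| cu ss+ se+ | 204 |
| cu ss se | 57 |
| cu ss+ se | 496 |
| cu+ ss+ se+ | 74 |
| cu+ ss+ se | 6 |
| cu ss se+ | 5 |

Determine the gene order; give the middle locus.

The two most frequent reciprocal classes, cu ss+ se and cu+ ss se+, are the parental types, so the F1 was cu ss+ se / cu+ ss se+.
The two rarest classes, cu+ ss+ se and cu ss se+, are the double crossovers. Comparing them with the parentals, only the cu allele has switched, so cu is the middle locus and the order is ss – cu – se.

cu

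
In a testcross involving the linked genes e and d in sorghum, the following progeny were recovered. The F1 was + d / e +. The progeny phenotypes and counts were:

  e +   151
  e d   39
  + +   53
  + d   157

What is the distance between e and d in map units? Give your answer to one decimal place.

The recombinant classes are + + and e d: 53 + 39 = 92.
Recombination frequency = 92/400 = 0.2300 ≈ 23.0%, i.e. 23.0 map units.

23.0 map units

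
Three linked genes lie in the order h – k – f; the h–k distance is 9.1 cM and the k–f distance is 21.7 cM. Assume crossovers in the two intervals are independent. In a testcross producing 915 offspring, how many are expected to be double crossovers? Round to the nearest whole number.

Map distances give recombination frequencies of 0.091 and 0.217 for the two intervals.
With no interference, expected double-crossover frequency = 0.091 × 0.217 = 0.01975.
Expected number = 0.01975 × 915 = 18.07 ≈ 18.

18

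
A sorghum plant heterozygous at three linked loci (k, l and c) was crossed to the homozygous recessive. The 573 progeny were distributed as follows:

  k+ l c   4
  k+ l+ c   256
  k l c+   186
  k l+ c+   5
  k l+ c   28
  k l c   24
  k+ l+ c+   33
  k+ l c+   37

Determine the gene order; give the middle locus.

The two most frequent reciprocal classes, k l c+ and k+ l+ c, are the parental types, so the F1 was k l c+ / k+ l+ c.
The two rarest classes, k l+ c+ and k+ l c, are the double crossovers. Comparing them with the parentals, only the l allele has switched, so l is the middle locus and the order is c – l – k.

l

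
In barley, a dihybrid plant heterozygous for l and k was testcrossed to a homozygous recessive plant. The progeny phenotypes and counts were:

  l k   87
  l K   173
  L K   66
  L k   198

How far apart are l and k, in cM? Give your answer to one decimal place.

The two most frequent classes, L k (198) and l K (173), are the parental types, so the F1 was L k / l K.
The recombinant classes are L K and l k: 66 + 87 = 153.
Recombination frequency = 153/524 = 0.2920 ≈ 29.2%, i.e. 29.2 cM.

29.2 cM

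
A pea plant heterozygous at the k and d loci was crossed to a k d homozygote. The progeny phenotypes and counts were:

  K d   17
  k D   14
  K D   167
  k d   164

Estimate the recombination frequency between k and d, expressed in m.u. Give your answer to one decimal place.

The two most frequent classes, K D (167) and k d (164), are the parental types, so the F1 was K D / k d.
The recombinant classes are K d and k D: 17 + 14 = 31.
Recombination frequency = 31/362 = 0.0856 ≈ 8.6%, i.e. 8.6 m.u.

8.6 m.u.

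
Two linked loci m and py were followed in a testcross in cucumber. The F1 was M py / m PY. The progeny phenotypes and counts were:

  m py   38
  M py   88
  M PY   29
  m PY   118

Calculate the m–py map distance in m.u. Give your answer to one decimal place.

24.5 m.u.

The recombinant classes are M PY and m py: 29 + 38 = 67.
Recombination frequency = 67/273 = 0.2454 ≈ 24.5%, i.e. 24.5 m.u.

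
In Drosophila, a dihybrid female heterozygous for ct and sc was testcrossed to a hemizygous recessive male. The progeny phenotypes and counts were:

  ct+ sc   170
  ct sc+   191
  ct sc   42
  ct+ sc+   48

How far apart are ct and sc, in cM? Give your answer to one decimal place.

The two most frequent classes, ct+ sc (170) and ct sc+ (191), are the parental types, so the F1 was ct+ sc / ct sc+.
The recombinant classes are ct+ sc+ and ct sc: 48 + 42 = 90.
Recombination frequency = 90/451 = 0.1996 ≈ 20.0%, i.e. 20.0 cM.

20.0 cM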